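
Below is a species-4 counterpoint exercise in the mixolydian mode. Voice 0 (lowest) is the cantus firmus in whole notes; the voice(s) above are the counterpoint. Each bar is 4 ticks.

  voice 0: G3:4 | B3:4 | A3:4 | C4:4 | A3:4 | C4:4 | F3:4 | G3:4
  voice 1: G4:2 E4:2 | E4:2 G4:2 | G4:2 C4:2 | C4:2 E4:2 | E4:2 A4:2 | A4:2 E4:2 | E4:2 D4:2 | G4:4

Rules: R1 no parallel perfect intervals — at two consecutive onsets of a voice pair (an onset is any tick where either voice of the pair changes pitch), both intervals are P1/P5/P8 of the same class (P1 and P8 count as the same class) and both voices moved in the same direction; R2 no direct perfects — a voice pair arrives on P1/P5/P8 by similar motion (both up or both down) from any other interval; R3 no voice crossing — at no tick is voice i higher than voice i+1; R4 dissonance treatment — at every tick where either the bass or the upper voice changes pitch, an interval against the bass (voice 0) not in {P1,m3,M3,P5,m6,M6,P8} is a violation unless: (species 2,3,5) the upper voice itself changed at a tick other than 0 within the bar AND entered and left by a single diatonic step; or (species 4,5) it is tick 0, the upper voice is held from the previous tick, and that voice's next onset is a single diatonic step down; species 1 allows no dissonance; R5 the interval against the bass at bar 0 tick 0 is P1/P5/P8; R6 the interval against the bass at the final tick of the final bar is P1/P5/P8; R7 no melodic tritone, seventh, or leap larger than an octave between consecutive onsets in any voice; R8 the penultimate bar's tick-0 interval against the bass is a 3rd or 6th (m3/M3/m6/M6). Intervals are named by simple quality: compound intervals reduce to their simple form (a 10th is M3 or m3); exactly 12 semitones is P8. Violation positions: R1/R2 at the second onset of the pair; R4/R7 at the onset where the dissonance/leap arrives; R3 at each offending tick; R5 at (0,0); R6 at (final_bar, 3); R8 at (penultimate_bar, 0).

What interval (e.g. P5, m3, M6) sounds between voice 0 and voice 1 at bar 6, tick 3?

voice 0=F3 voice 1=D4 -> M6

M6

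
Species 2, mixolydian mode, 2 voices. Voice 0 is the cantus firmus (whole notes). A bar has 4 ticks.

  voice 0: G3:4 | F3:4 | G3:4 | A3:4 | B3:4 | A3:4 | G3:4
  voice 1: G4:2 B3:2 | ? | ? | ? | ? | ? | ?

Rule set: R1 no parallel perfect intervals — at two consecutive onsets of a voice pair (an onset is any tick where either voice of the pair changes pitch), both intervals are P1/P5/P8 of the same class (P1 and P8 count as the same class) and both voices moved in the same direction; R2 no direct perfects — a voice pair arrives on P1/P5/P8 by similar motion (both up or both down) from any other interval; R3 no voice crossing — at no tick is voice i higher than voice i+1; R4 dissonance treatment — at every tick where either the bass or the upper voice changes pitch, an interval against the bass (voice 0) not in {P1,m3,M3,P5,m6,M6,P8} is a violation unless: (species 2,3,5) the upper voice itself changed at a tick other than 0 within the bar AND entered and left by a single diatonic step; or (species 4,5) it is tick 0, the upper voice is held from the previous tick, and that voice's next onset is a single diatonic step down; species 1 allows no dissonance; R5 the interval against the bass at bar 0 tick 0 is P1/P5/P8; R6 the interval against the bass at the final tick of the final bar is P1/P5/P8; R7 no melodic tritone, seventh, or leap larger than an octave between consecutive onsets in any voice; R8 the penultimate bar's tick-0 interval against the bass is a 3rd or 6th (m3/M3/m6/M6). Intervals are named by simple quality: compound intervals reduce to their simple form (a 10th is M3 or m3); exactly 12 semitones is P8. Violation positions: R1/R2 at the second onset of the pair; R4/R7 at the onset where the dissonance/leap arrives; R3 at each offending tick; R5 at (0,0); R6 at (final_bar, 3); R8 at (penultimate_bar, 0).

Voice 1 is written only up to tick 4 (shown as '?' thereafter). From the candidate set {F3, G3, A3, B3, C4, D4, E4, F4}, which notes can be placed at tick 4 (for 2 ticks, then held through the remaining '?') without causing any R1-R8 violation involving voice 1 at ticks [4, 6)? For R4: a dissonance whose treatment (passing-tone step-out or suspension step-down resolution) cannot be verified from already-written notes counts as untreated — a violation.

{A3, C4, D4}

F3: violates R2,R7
G3: violates R4
A3: legal
B3: violates R4
C4: legal
D4: legal
E4: violates R4
F4: violates R7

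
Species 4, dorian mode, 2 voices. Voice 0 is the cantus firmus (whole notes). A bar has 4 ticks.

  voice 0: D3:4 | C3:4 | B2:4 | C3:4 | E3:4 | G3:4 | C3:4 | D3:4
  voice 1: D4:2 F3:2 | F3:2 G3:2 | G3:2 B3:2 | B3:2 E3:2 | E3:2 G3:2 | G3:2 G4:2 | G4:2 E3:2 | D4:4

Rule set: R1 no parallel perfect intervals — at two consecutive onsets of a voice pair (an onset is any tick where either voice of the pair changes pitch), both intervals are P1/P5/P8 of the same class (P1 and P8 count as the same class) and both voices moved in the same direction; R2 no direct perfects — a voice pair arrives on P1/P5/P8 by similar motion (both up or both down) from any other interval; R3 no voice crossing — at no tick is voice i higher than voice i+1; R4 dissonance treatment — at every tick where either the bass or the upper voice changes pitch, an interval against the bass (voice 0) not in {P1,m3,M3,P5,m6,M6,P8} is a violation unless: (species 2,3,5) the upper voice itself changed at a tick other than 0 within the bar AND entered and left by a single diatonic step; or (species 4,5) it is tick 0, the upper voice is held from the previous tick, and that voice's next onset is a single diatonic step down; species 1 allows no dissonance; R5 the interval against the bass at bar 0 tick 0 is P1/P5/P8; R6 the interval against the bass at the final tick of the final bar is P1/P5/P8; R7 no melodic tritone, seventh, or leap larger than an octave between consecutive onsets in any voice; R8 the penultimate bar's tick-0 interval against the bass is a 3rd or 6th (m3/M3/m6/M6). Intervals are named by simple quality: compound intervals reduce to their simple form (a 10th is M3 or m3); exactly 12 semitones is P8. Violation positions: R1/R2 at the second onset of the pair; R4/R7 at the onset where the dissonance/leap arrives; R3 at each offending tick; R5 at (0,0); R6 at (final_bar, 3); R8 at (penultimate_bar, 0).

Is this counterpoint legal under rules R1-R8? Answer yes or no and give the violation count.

bar 0: v0=D3 v1=D4 (P8)
bar 1: v0=C3 v1=F3 (P4)
bar 2: v0=B2 v1=G3 (m6)
bar 3: v0=C3 v1=B3 (M7)
bar 4: v0=E3 v1=E3 (P1)
bar 5: v0=G3 v1=G3 (P1)
bar 6: v0=C3 v1=G4 (P5)
bar 7: v0=D3 v1=D4 (P8)
  R4 @ bar1.0: C3/F3 P4 untreated
  R4 @ bar3.0: C3/B3 M7 untreated
  R8 @ bar6.0: penult P5 not 3rd/6th
  R7 @ bar6.2: G4->E3 leap 15st
  R2 @ bar7.0: C3/E3 M3 -> D3/D4 P8 similar
  R7 @ bar7.0: E3->D4 leap 10st

No (6 violations)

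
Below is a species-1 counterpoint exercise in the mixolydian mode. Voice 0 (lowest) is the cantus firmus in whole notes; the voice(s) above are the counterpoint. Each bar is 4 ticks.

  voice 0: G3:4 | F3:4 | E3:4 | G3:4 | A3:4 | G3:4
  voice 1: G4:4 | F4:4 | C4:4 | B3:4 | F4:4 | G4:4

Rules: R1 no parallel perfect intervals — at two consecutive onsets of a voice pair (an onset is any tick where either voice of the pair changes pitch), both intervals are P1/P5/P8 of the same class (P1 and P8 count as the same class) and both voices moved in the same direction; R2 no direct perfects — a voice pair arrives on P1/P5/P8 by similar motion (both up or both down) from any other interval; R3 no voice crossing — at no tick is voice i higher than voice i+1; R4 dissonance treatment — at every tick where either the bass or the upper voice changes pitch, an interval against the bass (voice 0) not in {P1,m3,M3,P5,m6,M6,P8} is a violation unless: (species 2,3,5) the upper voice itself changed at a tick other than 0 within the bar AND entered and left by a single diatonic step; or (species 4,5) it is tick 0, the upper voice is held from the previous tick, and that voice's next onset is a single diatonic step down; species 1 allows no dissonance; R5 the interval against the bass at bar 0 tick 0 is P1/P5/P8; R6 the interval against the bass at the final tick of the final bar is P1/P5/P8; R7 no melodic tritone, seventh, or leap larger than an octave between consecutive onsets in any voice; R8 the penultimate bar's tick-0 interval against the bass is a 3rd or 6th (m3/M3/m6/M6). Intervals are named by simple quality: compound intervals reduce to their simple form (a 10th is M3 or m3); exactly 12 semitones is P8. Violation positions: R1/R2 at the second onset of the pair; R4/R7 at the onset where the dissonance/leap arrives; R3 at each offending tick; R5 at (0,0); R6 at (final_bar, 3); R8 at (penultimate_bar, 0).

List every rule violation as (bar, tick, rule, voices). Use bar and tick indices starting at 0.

bar 0: v0=G3 v1=G4 downbeat P8
bar 1: v0=F3 v1=F4 downbeat P8
bar 2: v0=E3 v1=C4 downbeat m6
bar 3: v0=G3 v1=B3 downbeat M3
bar 4: v0=A3 v1=F4 downbeat m6
bar 5: v0=G3 v1=G4 downbeat P8
  -> R1 @ bar 1 tick 0 v(0, 1): G3/G4 P8 -> F3/F4 P8 similar
  -> R7 @ bar 4 tick 0 v(1,): B3->F4 leap 6st

(1, 0, R1, (0, 1))
(4, 0, R7, (1,))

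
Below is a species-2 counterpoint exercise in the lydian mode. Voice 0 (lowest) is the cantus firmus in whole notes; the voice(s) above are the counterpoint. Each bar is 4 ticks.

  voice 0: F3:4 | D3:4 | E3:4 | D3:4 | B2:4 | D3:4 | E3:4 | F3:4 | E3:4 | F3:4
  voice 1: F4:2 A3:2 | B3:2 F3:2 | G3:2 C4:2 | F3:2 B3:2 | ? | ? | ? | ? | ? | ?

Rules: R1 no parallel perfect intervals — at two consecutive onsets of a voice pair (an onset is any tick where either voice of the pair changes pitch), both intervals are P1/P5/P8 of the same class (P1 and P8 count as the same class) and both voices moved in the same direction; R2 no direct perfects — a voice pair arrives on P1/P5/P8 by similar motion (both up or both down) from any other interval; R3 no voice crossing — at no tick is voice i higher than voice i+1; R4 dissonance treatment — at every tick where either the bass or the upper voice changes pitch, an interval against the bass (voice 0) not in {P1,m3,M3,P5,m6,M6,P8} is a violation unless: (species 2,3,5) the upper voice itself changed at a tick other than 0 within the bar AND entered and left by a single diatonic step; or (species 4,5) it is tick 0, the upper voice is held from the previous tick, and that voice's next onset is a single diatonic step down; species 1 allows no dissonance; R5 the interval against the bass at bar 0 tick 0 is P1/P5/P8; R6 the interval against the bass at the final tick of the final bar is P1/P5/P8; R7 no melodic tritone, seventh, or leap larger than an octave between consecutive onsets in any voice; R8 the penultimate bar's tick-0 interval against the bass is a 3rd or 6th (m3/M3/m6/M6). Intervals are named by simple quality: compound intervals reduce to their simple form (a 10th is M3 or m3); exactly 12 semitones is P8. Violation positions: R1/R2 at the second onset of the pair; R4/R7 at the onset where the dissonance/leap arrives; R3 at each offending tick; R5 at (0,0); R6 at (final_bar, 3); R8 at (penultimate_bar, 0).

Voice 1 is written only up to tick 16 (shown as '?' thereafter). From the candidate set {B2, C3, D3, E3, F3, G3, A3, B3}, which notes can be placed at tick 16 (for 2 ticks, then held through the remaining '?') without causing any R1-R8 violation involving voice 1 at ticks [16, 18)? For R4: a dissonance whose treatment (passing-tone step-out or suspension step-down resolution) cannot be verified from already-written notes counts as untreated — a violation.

B2: violates R2
C3: violates R4,R7
D3: legal
E3: violates R4
F3: violates R4,R7
G3: legal
A3: violates R4
B3: legal

{B3, D3, G3}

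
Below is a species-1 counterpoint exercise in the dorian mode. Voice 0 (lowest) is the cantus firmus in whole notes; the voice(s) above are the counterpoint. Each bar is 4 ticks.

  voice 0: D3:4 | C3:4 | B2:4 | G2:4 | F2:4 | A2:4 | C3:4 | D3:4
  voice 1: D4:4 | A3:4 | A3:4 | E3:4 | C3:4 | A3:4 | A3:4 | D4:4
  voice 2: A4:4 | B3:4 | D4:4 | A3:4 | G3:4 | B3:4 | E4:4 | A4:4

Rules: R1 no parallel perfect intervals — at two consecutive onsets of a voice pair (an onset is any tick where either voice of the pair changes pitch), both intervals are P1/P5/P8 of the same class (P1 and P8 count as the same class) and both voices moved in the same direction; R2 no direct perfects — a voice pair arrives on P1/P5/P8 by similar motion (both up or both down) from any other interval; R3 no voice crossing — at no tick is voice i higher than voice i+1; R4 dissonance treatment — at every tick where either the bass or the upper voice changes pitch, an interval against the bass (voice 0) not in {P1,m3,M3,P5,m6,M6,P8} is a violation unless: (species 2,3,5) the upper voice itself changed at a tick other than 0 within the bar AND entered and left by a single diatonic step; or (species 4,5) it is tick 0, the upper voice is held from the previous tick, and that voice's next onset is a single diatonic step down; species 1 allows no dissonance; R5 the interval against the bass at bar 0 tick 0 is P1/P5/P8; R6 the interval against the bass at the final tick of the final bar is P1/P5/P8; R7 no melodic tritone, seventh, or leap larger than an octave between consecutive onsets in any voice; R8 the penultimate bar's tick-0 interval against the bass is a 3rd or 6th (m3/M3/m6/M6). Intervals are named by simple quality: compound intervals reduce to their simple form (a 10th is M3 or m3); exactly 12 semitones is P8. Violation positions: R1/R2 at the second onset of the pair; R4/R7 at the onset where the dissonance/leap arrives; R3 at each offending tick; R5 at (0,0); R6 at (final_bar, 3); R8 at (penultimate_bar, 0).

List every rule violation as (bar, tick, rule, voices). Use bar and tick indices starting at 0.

(1, 0, R4, (0, 2))
(1, 0, R7, (2,))
(2, 0, R4, (0, 1))
(3, 0, R4, (0, 2))
(4, 0, R2, (0, 1))
(4, 0, R2, (1, 2))
(4, 0, R4, (0, 2))
(5, 0, R2, (0, 1))
(5, 0, R4, (0, 2))
(7, 0, R1, (1, 2))
(7, 0, R2, (0, 1))
(7, 0, R2, (0, 2))

bar 0: v0=D3 v1=D4 v2=A4 downbeat P5
bar 1: v0=C3 v1=A3 v2=B3 downbeat M7
bar 2: v0=B2 v1=A3 v2=D4 downbeat m3
bar 3: v0=G2 v1=E3 v2=A3 downbeat M2
bar 4: v0=F2 v1=C3 v2=G3 downbeat M2
bar 5: v0=A2 v1=A3 v2=B3 downbeat M2
bar 6: v0=C3 v1=A3 v2=E4 downbeat M3
bar 7: v0=D3 v1=D4 v2=A4 downbeat P5
  -> R4 @ bar 1 tick 0 v(0, 2): C3/B3 M7 untreated
  -> R7 @ bar 1 tick 0 v(2,): A4->B3 leap 10st
  -> R4 @ bar 2 tick 0 v(0, 1): B2/A3 m7 untreated
  -> R4 @ bar 3 tick 0 v(0, 2): G2/A3 M2 untreated
  -> R2 @ bar 4 tick 0 v(0, 1): G2/E3 M6 -> F2/C3 P5 similar
  -> R2 @ bar 4 tick 0 v(1, 2): E3/A3 P4 -> C3/G3 P5 similar
  -> R4 @ bar 4 tick 0 v(0, 2): F2/G3 M2 untreated
  -> R2 @ bar 5 tick 0 v(0, 1): F2/C3 P5 -> A2/A3 P8 similar
  -> R4 @ bar 5 tick 0 v(0, 2): A2/B3 M2 untreated
  -> R1 @ bar 7 tick 0 v(1, 2): A3/E4 P5 -> D4/A4 P5 similar
  -> R2 @ bar 7 tick 0 v(0, 1): C3/A3 M6 -> D3/D4 P8 similar
  -> R2 @ bar 7 tick 0 v(0, 2): C3/E4 M3 -> D3/A4 P5 similar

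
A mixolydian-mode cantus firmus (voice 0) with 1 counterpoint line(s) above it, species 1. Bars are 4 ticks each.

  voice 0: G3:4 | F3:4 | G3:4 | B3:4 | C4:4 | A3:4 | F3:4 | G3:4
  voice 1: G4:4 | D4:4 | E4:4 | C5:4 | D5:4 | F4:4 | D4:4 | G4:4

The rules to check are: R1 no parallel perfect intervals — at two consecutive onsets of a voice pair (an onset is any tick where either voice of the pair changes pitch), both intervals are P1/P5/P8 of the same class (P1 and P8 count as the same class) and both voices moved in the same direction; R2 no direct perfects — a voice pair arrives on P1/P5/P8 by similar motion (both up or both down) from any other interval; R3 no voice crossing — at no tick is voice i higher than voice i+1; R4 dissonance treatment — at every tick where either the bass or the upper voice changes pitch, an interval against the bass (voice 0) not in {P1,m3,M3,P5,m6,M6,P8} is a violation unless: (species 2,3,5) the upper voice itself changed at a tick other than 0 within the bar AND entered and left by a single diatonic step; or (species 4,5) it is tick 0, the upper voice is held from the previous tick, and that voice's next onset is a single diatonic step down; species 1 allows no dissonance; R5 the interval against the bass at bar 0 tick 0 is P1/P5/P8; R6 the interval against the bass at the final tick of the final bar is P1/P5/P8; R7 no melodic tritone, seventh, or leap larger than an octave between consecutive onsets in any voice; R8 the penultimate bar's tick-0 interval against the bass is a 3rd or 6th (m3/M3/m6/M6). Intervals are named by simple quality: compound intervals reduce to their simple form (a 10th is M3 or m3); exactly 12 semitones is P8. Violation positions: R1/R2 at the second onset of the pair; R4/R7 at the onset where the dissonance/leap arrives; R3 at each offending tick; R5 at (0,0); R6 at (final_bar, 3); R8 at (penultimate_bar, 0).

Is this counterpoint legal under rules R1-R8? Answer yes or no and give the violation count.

No (3 violations)

bar 0: v0=G3 v1=G4 (P8)
bar 1: v0=F3 v1=D4 (M6)
bar 2: v0=G3 v1=E4 (M6)
bar 3: v0=B3 v1=C5 (m2)
bar 4: v0=C4 v1=D5 (M2)
bar 5: v0=A3 v1=F4 (m6)
bar 6: v0=F3 v1=D4 (M6)
bar 7: v0=G3 v1=G4 (P8)
  R4 @ bar3.0: B3/C5 m2 untreated
  R4 @ bar4.0: C4/D5 M2 untreated
  R2 @ bar7.0: F3/D4 M6 -> G3/G4 P8 similar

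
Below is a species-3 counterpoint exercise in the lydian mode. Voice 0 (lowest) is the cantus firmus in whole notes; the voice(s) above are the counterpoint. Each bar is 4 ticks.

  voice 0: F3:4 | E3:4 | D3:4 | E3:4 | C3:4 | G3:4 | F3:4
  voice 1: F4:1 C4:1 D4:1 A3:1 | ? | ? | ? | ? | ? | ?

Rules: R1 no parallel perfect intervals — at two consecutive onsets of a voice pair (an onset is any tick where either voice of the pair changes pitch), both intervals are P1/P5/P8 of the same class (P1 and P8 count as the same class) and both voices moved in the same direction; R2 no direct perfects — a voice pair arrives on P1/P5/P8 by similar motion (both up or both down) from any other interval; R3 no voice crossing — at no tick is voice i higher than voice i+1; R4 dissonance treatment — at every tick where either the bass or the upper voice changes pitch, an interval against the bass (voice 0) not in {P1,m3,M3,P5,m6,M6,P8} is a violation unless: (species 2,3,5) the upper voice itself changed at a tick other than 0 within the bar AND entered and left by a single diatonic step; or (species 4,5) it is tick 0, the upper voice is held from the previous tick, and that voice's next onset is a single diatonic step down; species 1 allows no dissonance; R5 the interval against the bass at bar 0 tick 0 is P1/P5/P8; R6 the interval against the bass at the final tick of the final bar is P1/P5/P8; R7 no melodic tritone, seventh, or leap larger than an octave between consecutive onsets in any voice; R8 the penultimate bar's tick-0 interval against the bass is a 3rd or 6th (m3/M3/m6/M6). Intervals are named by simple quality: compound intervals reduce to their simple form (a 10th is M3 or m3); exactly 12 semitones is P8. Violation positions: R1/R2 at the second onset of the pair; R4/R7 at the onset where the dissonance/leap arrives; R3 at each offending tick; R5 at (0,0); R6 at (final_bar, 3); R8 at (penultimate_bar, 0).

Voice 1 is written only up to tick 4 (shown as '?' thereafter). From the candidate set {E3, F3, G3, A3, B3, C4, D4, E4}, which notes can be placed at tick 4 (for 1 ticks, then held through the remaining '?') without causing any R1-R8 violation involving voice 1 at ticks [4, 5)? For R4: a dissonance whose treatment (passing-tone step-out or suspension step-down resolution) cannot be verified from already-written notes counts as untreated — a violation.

{B3, C4, E4, G3}

E3: violates R2
F3: violates R4
G3: legal
A3: violates R4
B3: legal
C4: legal
D4: violates R4
E4: legal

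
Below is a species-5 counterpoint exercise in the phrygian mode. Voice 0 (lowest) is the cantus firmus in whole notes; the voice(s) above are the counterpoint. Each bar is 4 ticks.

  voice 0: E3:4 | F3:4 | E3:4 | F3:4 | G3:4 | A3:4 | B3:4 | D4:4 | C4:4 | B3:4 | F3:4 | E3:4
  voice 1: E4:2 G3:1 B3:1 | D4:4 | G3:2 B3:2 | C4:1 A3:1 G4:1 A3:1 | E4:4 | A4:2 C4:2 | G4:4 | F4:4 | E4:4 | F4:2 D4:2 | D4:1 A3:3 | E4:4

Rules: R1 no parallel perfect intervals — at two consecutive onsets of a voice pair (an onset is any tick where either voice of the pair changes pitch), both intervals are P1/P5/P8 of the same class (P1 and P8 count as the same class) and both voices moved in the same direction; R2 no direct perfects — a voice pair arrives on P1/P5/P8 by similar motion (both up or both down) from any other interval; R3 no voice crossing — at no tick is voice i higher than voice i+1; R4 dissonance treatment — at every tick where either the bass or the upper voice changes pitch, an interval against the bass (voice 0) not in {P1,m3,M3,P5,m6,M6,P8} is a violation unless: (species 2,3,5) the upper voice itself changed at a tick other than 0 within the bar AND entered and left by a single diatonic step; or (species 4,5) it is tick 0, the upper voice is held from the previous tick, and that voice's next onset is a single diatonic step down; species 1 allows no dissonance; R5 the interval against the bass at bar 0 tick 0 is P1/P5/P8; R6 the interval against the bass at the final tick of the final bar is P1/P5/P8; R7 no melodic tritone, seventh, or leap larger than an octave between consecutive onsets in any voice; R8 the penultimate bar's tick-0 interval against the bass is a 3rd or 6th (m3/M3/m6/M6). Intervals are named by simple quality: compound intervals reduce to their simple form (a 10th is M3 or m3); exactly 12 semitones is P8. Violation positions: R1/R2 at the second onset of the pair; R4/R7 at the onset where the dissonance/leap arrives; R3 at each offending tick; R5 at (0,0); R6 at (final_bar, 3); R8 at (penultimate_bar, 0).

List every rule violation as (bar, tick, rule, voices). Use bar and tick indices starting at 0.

(3, 0, R1, (0, 1))
(3, 2, R4, (0, 1))
(3, 2, R7, (1,))
(3, 3, R7, (1,))
(5, 0, R2, (0, 1))
(9, 0, R4, (0, 1))
(10, 0, R7, (0,))

bar 0: v0=E3 v1=E4 downbeat P8
bar 1: v0=F3 v1=D4 downbeat M6
bar 2: v0=E3 v1=G3 downbeat m3
bar 3: v0=F3 v1=C4 downbeat P5
bar 4: v0=G3 v1=E4 downbeat M6
bar 5: v0=A3 v1=A4 downbeat P8
bar 6: v0=B3 v1=G4 downbeat m6
bar 7: v0=D4 v1=F4 downbeat m3
bar 8: v0=C4 v1=E4 downbeat M3
bar 9: v0=B3 v1=F4 downbeat TT
bar 10: v0=F3 v1=D4 downbeat M6
bar 11: v0=E3 v1=E4 downbeat P8
  -> R1 @ bar 3 tick 0 v(0, 1): E3/B3 P5 -> F3/C4 P5 similar
  -> R4 @ bar 3 tick 2 v(0, 1): F3/G4 M2 untreated
  -> R7 @ bar 3 tick 2 v(1,): A3->G4 leap 10st
  -> R7 @ bar 3 tick 3 v(1,): G4->A3 leap 10st
  -> R2 @ bar 5 tick 0 v(0, 1): G3/E4 M6 -> A3/A4 P8 similar
  -> R4 @ bar 9 tick 0 v(0, 1): B3/F4 TT untreated
  -> R7 @ bar 10 tick 0 v(0,): B3->F3 leap 6st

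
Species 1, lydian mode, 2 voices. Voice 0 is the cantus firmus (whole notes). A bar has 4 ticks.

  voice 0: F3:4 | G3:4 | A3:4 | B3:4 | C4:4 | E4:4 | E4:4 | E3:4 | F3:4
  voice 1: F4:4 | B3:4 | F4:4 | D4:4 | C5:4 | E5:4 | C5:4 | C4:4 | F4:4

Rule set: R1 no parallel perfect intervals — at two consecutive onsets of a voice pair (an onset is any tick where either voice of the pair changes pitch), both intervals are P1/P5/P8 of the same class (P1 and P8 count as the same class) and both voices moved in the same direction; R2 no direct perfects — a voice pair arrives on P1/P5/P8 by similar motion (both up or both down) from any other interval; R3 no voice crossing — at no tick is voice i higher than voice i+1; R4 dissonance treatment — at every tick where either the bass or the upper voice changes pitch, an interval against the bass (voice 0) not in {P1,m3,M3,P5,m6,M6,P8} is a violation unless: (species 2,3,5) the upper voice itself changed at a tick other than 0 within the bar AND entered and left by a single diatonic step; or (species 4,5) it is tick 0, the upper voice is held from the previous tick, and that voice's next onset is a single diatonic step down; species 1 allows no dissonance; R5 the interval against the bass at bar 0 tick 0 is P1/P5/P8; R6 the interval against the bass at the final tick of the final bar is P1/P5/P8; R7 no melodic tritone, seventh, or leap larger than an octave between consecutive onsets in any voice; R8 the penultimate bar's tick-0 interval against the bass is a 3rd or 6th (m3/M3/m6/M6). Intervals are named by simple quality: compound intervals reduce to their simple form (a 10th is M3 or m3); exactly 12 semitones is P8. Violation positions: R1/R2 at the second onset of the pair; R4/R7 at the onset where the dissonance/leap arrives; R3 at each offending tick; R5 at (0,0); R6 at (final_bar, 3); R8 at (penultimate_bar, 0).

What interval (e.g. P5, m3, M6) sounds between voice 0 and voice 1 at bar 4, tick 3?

voice 0=C4 voice 1=C5 -> P8

P8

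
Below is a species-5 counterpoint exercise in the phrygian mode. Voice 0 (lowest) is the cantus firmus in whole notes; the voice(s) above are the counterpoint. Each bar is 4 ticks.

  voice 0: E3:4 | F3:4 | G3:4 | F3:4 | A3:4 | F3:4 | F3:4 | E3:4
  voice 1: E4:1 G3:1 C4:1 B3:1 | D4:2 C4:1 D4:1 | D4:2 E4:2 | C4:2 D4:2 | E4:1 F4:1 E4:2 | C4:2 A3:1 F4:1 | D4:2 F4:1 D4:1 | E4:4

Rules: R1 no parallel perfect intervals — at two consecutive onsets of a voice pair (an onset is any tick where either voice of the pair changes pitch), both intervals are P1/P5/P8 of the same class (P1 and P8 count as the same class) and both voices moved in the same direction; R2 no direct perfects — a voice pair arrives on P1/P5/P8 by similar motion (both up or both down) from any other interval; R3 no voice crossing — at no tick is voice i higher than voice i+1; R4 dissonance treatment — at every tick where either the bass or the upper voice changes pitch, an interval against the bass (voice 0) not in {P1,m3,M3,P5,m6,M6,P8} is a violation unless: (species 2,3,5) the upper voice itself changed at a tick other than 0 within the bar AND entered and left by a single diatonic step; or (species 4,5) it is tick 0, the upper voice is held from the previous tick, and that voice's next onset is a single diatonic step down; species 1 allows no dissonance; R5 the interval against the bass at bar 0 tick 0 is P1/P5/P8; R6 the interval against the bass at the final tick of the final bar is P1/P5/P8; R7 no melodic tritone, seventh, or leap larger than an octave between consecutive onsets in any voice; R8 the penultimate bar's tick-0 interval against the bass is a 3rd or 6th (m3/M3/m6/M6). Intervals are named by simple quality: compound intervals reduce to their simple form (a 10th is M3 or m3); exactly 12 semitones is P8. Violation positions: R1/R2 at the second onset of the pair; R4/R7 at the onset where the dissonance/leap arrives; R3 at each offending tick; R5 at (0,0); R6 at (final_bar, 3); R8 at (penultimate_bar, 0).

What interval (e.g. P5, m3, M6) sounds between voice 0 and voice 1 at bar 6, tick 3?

M6

voice 0=F3 voice 1=D4 -> M6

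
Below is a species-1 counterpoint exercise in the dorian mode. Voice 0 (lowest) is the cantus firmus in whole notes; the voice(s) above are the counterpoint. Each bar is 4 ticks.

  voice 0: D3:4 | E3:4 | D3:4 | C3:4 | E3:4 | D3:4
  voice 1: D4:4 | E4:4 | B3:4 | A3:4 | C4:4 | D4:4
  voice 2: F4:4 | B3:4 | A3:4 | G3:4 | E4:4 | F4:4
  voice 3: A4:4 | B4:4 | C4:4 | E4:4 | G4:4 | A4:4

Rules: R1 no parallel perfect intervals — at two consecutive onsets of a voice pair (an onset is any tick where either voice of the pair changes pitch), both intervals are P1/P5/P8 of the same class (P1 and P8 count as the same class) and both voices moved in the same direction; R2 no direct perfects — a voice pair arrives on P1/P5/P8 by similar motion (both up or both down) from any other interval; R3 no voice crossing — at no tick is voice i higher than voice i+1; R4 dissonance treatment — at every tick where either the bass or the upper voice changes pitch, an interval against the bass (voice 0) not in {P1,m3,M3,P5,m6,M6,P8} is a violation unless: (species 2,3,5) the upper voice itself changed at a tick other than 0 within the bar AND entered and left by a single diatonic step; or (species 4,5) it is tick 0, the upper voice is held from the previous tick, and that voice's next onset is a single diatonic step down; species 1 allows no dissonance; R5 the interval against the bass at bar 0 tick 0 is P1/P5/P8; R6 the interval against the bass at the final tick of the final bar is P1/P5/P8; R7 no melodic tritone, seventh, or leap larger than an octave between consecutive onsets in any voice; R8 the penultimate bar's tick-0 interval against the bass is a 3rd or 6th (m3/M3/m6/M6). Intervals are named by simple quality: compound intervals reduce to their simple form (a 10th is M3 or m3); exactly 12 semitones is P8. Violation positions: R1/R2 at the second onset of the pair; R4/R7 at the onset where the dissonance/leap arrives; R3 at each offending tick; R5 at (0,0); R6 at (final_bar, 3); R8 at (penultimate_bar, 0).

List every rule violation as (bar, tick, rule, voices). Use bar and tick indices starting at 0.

(0, 0, R5, (0, 2))
(1, 0, R1, (0, 1))
(1, 0, R1, (0, 3))
(1, 0, R1, (1, 3))
(1, 0, R3, (1, 2))
(1, 0, R7, (2,))
(1, 1, R3, (1, 2))
(1, 2, R3, (1, 2))
(1, 3, R3, (1, 2))
(2, 0, R1, (0, 2))
(2, 0, R3, (1, 2))
(2, 0, R4, (0, 3))
(2, 0, R7, (3,))
(2, 1, R3, (1, 2))
(2, 2, R3, (1, 2))
(2, 3, R3, (1, 2))
(3, 0, R1, (0, 2))
(3, 0, R3, (1, 2))
(3, 1, R3, (1, 2))
(3, 2, R3, (1, 2))
(3, 3, R3, (1, 2))
(4, 0, R1, (1, 3))
(4, 0, R2, (0, 2))
(4, 0, R8, (0, 2))
(5, 0, R1, (1, 3))
(5, 3, R6, (0, 2))

bar 0: v0=D3 v1=D4 v2=F4 v3=A4 downbeat P5
bar 1: v0=E3 v1=E4 v2=B3 v3=B4 downbeat P5
bar 2: v0=D3 v1=B3 v2=A3 v3=C4 downbeat m7
bar 3: v0=C3 v1=A3 v2=G3 v3=E4 downbeat M3
bar 4: v0=E3 v1=C4 v2=E4 v3=G4 downbeat m3
bar 5: v0=D3 v1=D4 v2=F4 v3=A4 downbeat P5
  -> R5 @ bar 0 tick 0 v(0, 2): opens on m3
  -> R1 @ bar 1 tick 0 v(0, 1): D3/D4 P8 -> E3/E4 P8 similar
  -> R1 @ bar 1 tick 0 v(0, 3): D3/A4 P5 -> E3/B4 P5 similar
  -> R1 @ bar 1 tick 0 v(1, 3): D4/A4 P5 -> E4/B4 P5 similar
  -> R3 @ bar 1 tick 0 v(1, 2): E4 above B3
  -> R7 @ bar 1 tick 0 v(2,): F4->B3 leap 6st
  -> R3 @ bar 1 tick 1 v(1, 2): E4 above B3
  -> R3 @ bar 1 tick 2 v(1, 2): E4 above B3
  -> R3 @ bar 1 tick 3 v(1, 2): E4 above B3
  -> R1 @ bar 2 tick 0 v(0, 2): E3/B3 P5 -> D3/A3 P5 similar
  -> R3 @ bar 2 tick 0 v(1, 2): B3 above A3
  -> R4 @ bar 2 tick 0 v(0, 3): D3/C4 m7 untreated
  -> R7 @ bar 2 tick 0 v(3,): B4->C4 leap 11st
  -> R3 @ bar 2 tick 1 v(1, 2): B3 above A3
  -> R3 @ bar 2 tick 2 v(1, 2): B3 above A3
  -> R3 @ bar 2 tick 3 v(1, 2): B3 above A3
  -> R1 @ bar 3 tick 0 v(0, 2): D3/A3 P5 -> C3/G3 P5 similar
  -> R3 @ bar 3 tick 0 v(1, 2): A3 above G3
  -> R3 @ bar 3 tick 1 v(1, 2): A3 above G3
  -> R3 @ bar 3 tick 2 v(1, 2): A3 above G3
  -> R3 @ bar 3 tick 3 v(1, 2): A3 above G3
  -> R1 @ bar 4 tick 0 v(1, 3): A3/E4 P5 -> C4/G4 P5 similar
  -> R2 @ bar 4 tick 0 v(0, 2): C3/G3 P5 -> E3/E4 P8 similar
  -> R8 @ bar 4 tick 0 v(0, 2): penult P8 not 3rd/6th
  -> R1 @ bar 5 tick 0 v(1, 3): C4/G4 P5 -> D4/A4 P5 similar
  -> R6 @ bar 5 tick 3 v(0, 2): closes on m3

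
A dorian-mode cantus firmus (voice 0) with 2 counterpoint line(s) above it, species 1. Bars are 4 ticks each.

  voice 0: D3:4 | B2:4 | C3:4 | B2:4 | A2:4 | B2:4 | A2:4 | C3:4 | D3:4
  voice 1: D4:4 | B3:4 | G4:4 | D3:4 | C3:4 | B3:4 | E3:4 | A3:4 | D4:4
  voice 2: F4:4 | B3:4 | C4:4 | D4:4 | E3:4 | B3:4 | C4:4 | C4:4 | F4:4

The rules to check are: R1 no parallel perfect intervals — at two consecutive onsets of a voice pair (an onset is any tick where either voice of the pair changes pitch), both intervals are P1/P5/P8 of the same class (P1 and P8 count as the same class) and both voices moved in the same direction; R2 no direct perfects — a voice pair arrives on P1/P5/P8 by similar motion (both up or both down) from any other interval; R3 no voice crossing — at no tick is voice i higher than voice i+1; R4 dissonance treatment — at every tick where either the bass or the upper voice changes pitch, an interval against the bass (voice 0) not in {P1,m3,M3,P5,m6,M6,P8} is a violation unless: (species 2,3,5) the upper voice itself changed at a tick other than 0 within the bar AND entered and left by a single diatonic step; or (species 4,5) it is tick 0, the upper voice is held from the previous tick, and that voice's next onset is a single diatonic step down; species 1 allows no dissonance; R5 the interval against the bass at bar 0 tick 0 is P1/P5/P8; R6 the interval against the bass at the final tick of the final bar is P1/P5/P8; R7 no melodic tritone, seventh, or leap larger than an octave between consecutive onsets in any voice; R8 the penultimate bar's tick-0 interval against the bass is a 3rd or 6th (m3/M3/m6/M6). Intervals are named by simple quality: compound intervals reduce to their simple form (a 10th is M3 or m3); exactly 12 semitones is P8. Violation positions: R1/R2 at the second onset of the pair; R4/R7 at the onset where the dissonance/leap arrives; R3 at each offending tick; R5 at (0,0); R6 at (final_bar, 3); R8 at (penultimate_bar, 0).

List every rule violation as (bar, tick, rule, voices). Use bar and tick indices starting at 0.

(0, 0, R5, (0, 2))
(1, 0, R1, (0, 1))
(1, 0, R2, (0, 2))
(1, 0, R2, (1, 2))
(1, 0, R7, (2,))
(2, 0, R1, (0, 2))
(2, 0, R2, (0, 1))
(2, 0, R2, (1, 2))
(2, 0, R3, (1, 2))
(2, 1, R3, (1, 2))
(2, 2, R3, (1, 2))
(2, 3, R3, (1, 2))
(3, 0, R7, (1,))
(4, 0, R2, (0, 2))
(4, 0, R7, (2,))
(5, 0, R2, (0, 1))
(5, 0, R2, (0, 2))
(5, 0, R2, (1, 2))
(5, 0, R7, (1,))
(6, 0, R2, (0, 1))
(7, 0, R8, (0, 2))
(8, 0, R2, (0, 1))
(8, 3, R6, (0, 2))

bar 0: v0=D3 v1=D4 v2=F4 downbeat m3
bar 1: v0=B2 v1=B3 v2=B3 downbeat P8
bar 2: v0=C3 v1=G4 v2=C4 downbeat P8
bar 3: v0=B2 v1=D3 v2=D4 downbeat m3
bar 4: v0=A2 v1=C3 v2=E3 downbeat P5
bar 5: v0=B2 v1=B3 v2=B3 downbeat P8
bar 6: v0=A2 v1=E3 v2=C4 downbeat m3
bar 7: v0=C3 v1=A3 v2=C4 downbeat P8
bar 8: v0=D3 v1=D4 v2=F4 downbeat m3
  -> R5 @ bar 0 tick 0 v(0, 2): opens on m3
  -> R1 @ bar 1 tick 0 v(0, 1): D3/D4 P8 -> B2/B3 P8 similar
  -> R2 @ bar 1 tick 0 v(0, 2): D3/F4 m3 -> B2/B3 P8 similar
  -> R2 @ bar 1 tick 0 v(1, 2): D4/F4 m3 -> B3/B3 P1 similar
  -> R7 @ bar 1 tick 0 v(2,): F4->B3 leap 6st
  -> R1 @ bar 2 tick 0 v(0, 2): B2/B3 P8 -> C3/C4 P8 similar
  -> R2 @ bar 2 tick 0 v(0, 1): B2/B3 P8 -> C3/G4 P5 similar
  -> R2 @ bar 2 tick 0 v(1, 2): B3/B3 P1 -> G4/C4 P5 similar
  -> R3 @ bar 2 tick 0 v(1, 2): G4 above C4
  -> R3 @ bar 2 tick 1 v(1, 2): G4 above C4
  -> R3 @ bar 2 tick 2 v(1, 2): G4 above C4
  -> R3 @ bar 2 tick 3 v(1, 2): G4 above C4
  -> R7 @ bar 3 tick 0 v(1,): G4->D3 leap 17st
  -> R2 @ bar 4 tick 0 v(0, 2): B2/D4 m3 -> A2/E3 P5 similar
  -> R7 @ bar 4 tick 0 v(2,): D4->E3 leap 10st
  -> R2 @ bar 5 tick 0 v(0, 1): A2/C3 m3 -> B2/B3 P8 similar
  -> R2 @ bar 5 tick 0 v(0, 2): A2/E3 P5 -> B2/B3 P8 similar
  -> R2 @ bar 5 tick 0 v(1, 2): C3/E3 M3 -> B3/B3 P1 similar
  -> R7 @ bar 5 tick 0 v(1,): C3->B3 leap 11st
  -> R2 @ bar 6 tick 0 v(0, 1): B2/B3 P8 -> A2/E3 P5 similar
  -> R8 @ bar 7 tick 0 v(0, 2): penult P8 not 3rd/6th
  -> R2 @ bar 8 tick 0 v(0, 1): C3/A3 M6 -> D3/D4 P8 similar
  -> R6 @ bar 8 tick 3 v(0, 2): closes on m3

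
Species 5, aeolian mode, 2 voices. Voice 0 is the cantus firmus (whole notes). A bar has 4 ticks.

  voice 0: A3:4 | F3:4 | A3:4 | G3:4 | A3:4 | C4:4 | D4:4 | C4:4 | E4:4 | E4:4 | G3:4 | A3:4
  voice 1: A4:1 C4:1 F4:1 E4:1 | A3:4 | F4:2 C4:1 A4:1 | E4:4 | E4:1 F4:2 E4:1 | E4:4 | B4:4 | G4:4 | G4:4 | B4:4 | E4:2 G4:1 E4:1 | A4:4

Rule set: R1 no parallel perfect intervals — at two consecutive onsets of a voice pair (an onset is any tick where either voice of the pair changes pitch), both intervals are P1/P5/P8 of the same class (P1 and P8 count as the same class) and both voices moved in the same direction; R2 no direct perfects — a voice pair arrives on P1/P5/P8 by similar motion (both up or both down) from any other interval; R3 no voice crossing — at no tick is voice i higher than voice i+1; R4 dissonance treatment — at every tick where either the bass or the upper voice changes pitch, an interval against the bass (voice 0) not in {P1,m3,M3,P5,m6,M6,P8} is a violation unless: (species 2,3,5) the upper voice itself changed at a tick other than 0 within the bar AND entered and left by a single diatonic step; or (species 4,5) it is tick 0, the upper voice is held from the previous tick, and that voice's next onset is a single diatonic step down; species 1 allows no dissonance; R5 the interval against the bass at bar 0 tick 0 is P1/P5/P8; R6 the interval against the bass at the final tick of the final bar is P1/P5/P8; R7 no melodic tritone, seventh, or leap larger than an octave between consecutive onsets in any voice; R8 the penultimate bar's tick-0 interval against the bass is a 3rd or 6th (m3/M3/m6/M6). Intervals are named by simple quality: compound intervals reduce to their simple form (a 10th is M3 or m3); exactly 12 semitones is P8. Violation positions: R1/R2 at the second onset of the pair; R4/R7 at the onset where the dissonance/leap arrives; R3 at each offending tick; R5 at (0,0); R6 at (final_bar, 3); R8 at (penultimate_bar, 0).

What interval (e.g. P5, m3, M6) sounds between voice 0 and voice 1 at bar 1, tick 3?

M3

voice 0=F3 voice 1=A3 -> M3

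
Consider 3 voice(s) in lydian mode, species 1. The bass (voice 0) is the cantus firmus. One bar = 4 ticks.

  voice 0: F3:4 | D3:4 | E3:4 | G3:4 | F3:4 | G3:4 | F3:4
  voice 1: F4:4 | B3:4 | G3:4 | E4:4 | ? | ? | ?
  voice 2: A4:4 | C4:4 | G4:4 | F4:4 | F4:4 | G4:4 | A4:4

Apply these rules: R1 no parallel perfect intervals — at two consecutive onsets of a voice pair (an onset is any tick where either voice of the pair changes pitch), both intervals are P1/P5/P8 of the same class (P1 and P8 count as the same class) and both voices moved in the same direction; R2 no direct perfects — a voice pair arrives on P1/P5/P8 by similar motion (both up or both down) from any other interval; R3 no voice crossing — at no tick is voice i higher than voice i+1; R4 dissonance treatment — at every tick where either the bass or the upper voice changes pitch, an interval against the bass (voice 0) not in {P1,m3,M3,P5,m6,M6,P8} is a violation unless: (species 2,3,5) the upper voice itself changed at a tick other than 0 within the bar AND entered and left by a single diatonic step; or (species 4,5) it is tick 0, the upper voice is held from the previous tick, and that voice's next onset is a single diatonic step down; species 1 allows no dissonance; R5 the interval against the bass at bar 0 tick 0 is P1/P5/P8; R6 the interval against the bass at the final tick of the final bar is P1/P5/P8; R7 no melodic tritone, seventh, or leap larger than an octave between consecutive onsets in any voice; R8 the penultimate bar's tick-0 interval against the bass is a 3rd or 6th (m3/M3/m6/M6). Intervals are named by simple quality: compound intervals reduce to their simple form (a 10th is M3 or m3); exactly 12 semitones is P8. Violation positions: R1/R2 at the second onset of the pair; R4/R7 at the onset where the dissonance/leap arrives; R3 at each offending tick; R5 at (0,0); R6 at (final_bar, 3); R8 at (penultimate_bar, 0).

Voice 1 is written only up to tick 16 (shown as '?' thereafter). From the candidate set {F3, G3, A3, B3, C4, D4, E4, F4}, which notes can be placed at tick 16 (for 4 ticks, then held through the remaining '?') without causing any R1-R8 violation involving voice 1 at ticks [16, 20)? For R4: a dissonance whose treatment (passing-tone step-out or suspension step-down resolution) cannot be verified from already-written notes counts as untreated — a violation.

{A3, D4, F4}

F3: violates R2,R7
G3: violates R4
A3: legal
B3: violates R4
C4: violates R2
D4: legal
E4: violates R4
F4: legal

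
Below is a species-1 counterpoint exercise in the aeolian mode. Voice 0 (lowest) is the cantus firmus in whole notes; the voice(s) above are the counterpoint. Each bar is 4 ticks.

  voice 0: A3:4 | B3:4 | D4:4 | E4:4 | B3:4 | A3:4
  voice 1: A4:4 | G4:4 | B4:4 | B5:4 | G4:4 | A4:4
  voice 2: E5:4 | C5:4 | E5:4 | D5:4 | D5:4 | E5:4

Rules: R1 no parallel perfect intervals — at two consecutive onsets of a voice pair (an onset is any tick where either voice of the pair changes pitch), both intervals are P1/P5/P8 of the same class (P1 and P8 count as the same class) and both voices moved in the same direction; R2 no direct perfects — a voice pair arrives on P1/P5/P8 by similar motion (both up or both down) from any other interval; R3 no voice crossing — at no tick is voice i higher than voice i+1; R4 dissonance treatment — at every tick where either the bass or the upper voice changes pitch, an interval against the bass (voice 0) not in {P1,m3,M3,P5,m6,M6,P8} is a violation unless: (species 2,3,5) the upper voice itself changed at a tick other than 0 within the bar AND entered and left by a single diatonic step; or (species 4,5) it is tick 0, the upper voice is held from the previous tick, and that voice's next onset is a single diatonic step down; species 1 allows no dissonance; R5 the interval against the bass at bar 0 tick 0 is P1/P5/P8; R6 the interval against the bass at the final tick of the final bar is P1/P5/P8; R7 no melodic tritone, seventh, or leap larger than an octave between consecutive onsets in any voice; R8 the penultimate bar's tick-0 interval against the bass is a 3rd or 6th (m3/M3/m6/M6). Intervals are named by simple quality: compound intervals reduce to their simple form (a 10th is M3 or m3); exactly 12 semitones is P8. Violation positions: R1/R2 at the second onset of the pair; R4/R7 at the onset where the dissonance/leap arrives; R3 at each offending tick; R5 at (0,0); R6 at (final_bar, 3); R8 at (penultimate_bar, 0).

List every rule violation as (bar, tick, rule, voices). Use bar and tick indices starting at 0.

bar 0: v0=A3 v1=A4 v2=E5 downbeat P5
bar 1: v0=B3 v1=G4 v2=C5 downbeat m2
bar 2: v0=D4 v1=B4 v2=E5 downbeat M2
bar 3: v0=E4 v1=B5 v2=D5 downbeat m7
bar 4: v0=B3 v1=G4 v2=D5 downbeat m3
bar 5: v0=A3 v1=A4 v2=E5 downbeat P5
  -> R4 @ bar 1 tick 0 v(0, 2): B3/C5 m2 untreated
  -> R4 @ bar 2 tick 0 v(0, 2): D4/E5 M2 untreated
  -> R2 @ bar 3 tick 0 v(0, 1): D4/B4 M6 -> E4/B5 P5 similar
  -> R3 @ bar 3 tick 0 v(1, 2): B5 above D5
  -> R4 @ bar 3 tick 0 v(0, 2): E4/D5 m7 untreated
  -> R3 @ bar 3 tick 1 v(1, 2): B5 above D5
  -> R3 @ bar 3 tick 2 v(1, 2): B5 above D5
  -> R3 @ bar 3 tick 3 v(1, 2): B5 above D5
  -> R7 @ bar 4 tick 0 v(1,): B5->G4 leap 16st
  -> R1 @ bar 5 tick 0 v(1, 2): G4/D5 P5 -> A4/E5 P5 similar

(1, 0, R4, (0, 2))
(2, 0, R4, (0, 2))
(3, 0, R2, (0, 1))
(3, 0, R3, (1, 2))
(3, 0, R4, (0, 2))
(3, 1, R3, (1, 2))
(3, 2, R3, (1, 2))
(3, 3, R3, (1, 2))
(4, 0, R7, (1,))
(5, 0, R1, (1, 2))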